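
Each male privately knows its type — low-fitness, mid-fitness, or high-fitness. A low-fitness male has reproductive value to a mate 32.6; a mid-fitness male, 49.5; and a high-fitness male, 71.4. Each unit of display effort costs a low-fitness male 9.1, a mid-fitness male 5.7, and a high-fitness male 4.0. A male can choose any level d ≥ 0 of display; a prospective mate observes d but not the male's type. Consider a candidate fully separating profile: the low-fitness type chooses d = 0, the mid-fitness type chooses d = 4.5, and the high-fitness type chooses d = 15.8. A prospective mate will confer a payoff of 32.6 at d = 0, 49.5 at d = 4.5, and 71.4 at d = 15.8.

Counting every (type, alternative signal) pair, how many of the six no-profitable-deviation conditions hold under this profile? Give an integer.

Mid-fitness (own payoff 49.5 − 5.7×4.5 = 23.85): to d=0 gives 32.6 → profitable ✗; to d=15.8 gives 71.4 − 5.7×15.8 = -18.66 → no gain ✓.
Low-fitness (own payoff 32.6): to d=4.5 gives 49.5 − 9.1×4.5 = 8.55 → no gain ✓; to d=15.8 gives 71.4 − 9.1×15.8 = -72.38 → no gain ✓.
High-fitness (own payoff 71.4 − 4.0×15.8 = 8.2): to d=0 gives 32.6 → profitable ✗; to d=4.5 gives 49.5 − 4.0×4.5 = 31.5 → profitable ✗.
3 of the 6 constraints hold; not an equilibrium.

3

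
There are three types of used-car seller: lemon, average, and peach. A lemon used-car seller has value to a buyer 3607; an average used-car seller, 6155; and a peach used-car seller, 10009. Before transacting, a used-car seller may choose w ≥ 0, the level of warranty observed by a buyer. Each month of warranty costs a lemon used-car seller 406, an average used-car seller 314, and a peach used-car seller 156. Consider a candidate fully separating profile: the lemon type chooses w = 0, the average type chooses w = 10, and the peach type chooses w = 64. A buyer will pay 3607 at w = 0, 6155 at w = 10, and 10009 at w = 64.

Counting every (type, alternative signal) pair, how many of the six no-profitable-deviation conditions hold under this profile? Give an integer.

Lemon (own payoff 3607): to w=10 gives 6155 − 406×10 = 2095 → no gain ✓; to w=64 gives 10009 − 406×64 = -15975 → no gain ✓.
Average (own payoff 6155 − 314×10 = 3015): to w=0 gives 3607 → profitable ✗; to w=64 gives 10009 − 314×64 = -10087 → no gain ✓.
Peach (own payoff 10009 − 156×64 = 25): to w=0 gives 3607 → profitable ✗; to w=10 gives 6155 − 156×10 = 4595 → profitable ✗.
3 of the 6 constraints hold; not an equilibrium.

3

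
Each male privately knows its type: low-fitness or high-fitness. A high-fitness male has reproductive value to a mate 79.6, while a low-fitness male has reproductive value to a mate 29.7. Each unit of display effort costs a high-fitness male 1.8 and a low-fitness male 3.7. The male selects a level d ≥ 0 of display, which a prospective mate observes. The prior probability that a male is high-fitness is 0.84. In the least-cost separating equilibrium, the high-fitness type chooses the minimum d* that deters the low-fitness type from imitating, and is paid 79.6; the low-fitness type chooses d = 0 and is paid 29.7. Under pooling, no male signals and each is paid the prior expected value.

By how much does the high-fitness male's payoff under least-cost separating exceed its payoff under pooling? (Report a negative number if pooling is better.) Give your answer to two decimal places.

Least-cost separating signal: d* solves 29.7 = 79.6 − 3.7·d*, so d* = (79.6 − 29.7)/3.7 ≈ 13.4865.
High-fitness type's separating payoff: 79.6 − 1.8 × d* = 79.6 − 1.8 × (79.6 − 29.7)/3.7 = 79.6 − 89.82/3.7 ≈ 55.3243.
Pooling payoff: 0.84 × 79.6 + 0.16 × 29.7 = 71.616.
Difference: 55.3243 − 71.616 = -16.2917, i.e. -16.29 to two decimal places.
The high-fitness type would prefer the pooling outcome.

-16.29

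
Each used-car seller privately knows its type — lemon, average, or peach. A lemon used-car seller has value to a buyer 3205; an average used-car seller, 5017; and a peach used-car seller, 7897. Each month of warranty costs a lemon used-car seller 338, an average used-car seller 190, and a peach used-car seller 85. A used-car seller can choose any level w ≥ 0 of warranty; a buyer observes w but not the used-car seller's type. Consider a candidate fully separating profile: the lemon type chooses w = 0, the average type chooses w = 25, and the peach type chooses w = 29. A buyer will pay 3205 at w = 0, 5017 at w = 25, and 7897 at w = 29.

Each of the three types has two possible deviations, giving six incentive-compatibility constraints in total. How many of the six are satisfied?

Peach (own payoff 7897 − 85×29 = 5432): to w=0 gives 3205 → no gain ✓; to w=25 gives 5017 − 85×25 = 2892 → no gain ✓.
Average (own payoff 5017 − 190×25 = 267): to w=0 gives 3205 → profitable ✗; to w=29 gives 7897 − 190×29 = 2387 → profitable ✗.
Lemon (own payoff 3205): to w=25 gives 5017 − 338×25 = -3433 → no gain ✓; to w=29 gives 7897 − 338×29 = -1905 → no gain ✓.
4 of the 6 constraints hold; not an equilibrium.

4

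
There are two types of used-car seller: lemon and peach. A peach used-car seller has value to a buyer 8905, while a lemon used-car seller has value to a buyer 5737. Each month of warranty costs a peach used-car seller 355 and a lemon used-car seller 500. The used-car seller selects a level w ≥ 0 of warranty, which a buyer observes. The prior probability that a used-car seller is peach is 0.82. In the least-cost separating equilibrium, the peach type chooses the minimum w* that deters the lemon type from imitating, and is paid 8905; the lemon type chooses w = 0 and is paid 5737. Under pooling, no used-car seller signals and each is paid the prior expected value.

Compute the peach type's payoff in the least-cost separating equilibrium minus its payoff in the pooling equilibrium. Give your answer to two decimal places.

-1679.04

Least-cost separating signal: w* solves 5737 = 8905 − 500·w*, so w* = (8905 − 5737)/500 = 6.336.
Peach type's separating payoff: 8905 − 355 × w* = 8905 − 355 × (8905 − 5737)/500 = 8905 − 1124640/500 = 6655.72.
Pooling payoff: 0.82 × 8905 + 0.18 × 5737 = 8334.76.
Difference: 6655.72 − 8334.76 = -1679.04.
The peach type would prefer the pooling outcome.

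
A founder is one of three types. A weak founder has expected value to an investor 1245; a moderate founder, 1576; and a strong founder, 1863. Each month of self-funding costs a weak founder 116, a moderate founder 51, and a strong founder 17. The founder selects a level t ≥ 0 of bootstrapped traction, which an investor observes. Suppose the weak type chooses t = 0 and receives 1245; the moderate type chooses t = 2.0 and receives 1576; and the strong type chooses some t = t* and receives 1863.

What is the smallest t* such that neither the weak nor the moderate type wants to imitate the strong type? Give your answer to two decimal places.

7.63

Weak type (on-path payoff 1245) won't mimic when 1245 ≥ 1863 − 116·t*, i.e. t* ≥ 5.33.
Moderate type (on-path payoff 1576 − 51×2.0 = 1474) won't mimic when 1474 ≥ 1863 − 51·t*, i.e. t* ≥ 7.63.
Both must hold, so t* = max(5.33, 7.63) = 7.63. The moderate type's constraint binds.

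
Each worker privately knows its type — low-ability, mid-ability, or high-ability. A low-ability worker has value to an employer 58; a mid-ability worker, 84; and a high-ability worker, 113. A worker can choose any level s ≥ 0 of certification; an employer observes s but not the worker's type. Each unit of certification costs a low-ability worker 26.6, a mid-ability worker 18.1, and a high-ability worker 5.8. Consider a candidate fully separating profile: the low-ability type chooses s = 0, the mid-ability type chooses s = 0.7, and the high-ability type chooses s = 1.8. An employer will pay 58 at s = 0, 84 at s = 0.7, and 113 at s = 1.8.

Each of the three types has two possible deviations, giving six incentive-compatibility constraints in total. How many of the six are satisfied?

3

High-ability (own payoff 113 − 5.8×1.8 = 102.56): to s=0 gives 58 → no gain ✓; to s=0.7 gives 84 − 5.8×0.7 = 79.94 → no gain ✓.
Mid-ability (own payoff 84 − 18.1×0.7 = 71.33): to s=0 gives 58 → no gain ✓; to s=1.8 gives 113 − 18.1×1.8 = 80.42 → profitable ✗.
Low-ability (own payoff 58): to s=0.7 gives 84 − 26.6×0.7 = 65.38 → profitable ✗; to s=1.8 gives 113 − 26.6×1.8 = 65.12 → profitable ✗.
3 of the 6 constraints hold; not an equilibrium.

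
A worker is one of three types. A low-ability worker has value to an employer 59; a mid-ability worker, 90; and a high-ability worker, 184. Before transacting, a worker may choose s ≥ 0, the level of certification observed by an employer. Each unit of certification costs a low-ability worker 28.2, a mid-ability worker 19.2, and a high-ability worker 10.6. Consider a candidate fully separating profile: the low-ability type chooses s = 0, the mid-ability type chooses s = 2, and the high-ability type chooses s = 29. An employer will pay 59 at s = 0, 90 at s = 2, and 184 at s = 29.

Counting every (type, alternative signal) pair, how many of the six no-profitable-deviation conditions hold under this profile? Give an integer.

High-ability (own payoff 184 − 10.6×29 = -123.4): to s=0 gives 59 → profitable ✗; to s=2 gives 90 − 10.6×2 = 68.8 → profitable ✗.
Low-ability (own payoff 59): to s=2 gives 90 − 28.2×2 = 33.6 → no gain ✓; to s=29 gives 184 − 28.2×29 = -633.8 → no gain ✓.
Mid-ability (own payoff 90 − 19.2×2 = 51.6): to s=0 gives 59 → profitable ✗; to s=29 gives 184 − 19.2×29 = -372.8 → no gain ✓.
3 of the 6 constraints hold; not an equilibrium.

3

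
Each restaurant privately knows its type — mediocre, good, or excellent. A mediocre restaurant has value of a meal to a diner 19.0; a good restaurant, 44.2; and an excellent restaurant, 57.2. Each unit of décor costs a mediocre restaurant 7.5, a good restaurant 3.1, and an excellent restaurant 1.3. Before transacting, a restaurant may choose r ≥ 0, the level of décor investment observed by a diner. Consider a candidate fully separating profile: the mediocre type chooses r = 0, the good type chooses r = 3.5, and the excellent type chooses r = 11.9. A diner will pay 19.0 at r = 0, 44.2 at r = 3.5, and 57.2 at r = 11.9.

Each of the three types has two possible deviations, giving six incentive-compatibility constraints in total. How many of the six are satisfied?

6

Mediocre (own payoff 19.0): to r=3.5 gives 44.2 − 7.5×3.5 = 17.95 → no gain ✓; to r=11.9 gives 57.2 − 7.5×11.9 = -32.05 → no gain ✓.
Good (own payoff 44.2 − 3.1×3.5 = 33.35): to r=0 gives 19.0 → no gain ✓; to r=11.9 gives 57.2 − 3.1×11.9 = 20.31 → no gain ✓.
Excellent (own payoff 57.2 − 1.3×11.9 = 41.73): to r=0 gives 19.0 → no gain ✓; to r=3.5 gives 44.2 − 1.3×3.5 = 39.65 → no gain ✓.
6 of the 6 constraints hold; this profile is a separating equilibrium.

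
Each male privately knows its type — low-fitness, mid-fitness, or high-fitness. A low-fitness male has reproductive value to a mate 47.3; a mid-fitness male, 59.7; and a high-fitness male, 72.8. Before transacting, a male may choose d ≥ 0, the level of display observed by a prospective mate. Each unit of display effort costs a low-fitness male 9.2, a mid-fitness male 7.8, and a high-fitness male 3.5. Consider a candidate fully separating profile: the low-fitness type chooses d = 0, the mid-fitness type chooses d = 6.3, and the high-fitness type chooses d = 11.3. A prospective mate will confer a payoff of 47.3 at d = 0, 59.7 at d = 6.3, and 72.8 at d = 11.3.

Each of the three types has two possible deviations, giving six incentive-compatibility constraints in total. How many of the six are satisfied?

3

Low-fitness (own payoff 47.3): to d=6.3 gives 59.7 − 9.2×6.3 = 1.74 → no gain ✓; to d=11.3 gives 72.8 − 9.2×11.3 = -31.16 → no gain ✓.
High-fitness (own payoff 72.8 − 3.5×11.3 = 33.25): to d=0 gives 47.3 → profitable ✗; to d=6.3 gives 59.7 − 3.5×6.3 = 37.65 → profitable ✗.
Mid-fitness (own payoff 59.7 − 7.8×6.3 = 10.56): to d=0 gives 47.3 → profitable ✗; to d=11.3 gives 72.8 − 7.8×11.3 = -15.34 → no gain ✓.
3 of the 6 constraints hold; not an equilibrium.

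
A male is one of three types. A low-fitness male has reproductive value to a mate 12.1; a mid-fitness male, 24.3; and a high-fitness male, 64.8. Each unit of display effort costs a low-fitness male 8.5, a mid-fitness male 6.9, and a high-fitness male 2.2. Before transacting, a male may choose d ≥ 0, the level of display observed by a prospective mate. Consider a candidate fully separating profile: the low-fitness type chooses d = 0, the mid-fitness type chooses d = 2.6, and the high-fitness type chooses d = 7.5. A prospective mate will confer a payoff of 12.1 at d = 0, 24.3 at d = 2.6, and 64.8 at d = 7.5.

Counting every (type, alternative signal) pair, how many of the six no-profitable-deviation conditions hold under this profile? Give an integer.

4

Low-fitness (own payoff 12.1): to d=2.6 gives 24.3 − 8.5×2.6 = 2.2 → no gain ✓; to d=7.5 gives 64.8 − 8.5×7.5 = 1.05 → no gain ✓.
High-fitness (own payoff 64.8 − 2.2×7.5 = 48.3): to d=0 gives 12.1 → no gain ✓; to d=2.6 gives 24.3 − 2.2×2.6 = 18.58 → no gain ✓.
Mid-fitness (own payoff 24.3 − 6.9×2.6 = 6.36): to d=0 gives 12.1 → profitable ✗; to d=7.5 gives 64.8 − 6.9×7.5 = 13.05 → profitable ✗.
4 of the 6 constraints hold; not an equilibrium.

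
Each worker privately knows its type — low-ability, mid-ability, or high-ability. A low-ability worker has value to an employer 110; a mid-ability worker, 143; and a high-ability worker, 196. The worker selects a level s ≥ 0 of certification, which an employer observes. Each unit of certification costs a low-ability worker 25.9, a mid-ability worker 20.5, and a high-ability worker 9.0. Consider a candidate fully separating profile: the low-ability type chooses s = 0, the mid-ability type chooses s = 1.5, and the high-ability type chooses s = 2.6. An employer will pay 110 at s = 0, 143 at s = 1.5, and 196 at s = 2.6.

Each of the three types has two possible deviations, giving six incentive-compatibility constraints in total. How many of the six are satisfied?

Low-ability (own payoff 110): to s=1.5 gives 143 − 25.9×1.5 = 104.15 → no gain ✓; to s=2.6 gives 196 − 25.9×2.6 = 128.66 → profitable ✗.
High-ability (own payoff 196 − 9.0×2.6 = 172.6): to s=0 gives 110 → no gain ✓; to s=1.5 gives 143 − 9.0×1.5 = 129.5 → no gain ✓.
Mid-ability (own payoff 143 − 20.5×1.5 = 112.25): to s=0 gives 110 → no gain ✓; to s=2.6 gives 196 − 20.5×2.6 = 142.7 → profitable ✗.
4 of the 6 constraints hold; not an equilibrium.

4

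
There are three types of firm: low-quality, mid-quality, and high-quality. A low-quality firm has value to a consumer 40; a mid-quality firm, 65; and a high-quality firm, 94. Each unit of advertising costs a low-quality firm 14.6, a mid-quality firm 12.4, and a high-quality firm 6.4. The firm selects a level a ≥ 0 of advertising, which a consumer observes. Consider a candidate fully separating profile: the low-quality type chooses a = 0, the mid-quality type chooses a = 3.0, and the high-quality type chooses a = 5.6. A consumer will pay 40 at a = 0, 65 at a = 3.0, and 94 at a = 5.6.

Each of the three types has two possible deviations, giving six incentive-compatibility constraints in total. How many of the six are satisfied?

High-quality (own payoff 94 − 6.4×5.6 = 58.16): to a=0 gives 40 → no gain ✓; to a=3.0 gives 65 − 6.4×3.0 = 45.8 → no gain ✓.
Low-quality (own payoff 40): to a=3.0 gives 65 − 14.6×3.0 = 21.2 → no gain ✓; to a=5.6 gives 94 − 14.6×5.6 = 12.24 → no gain ✓.
Mid-quality (own payoff 65 − 12.4×3.0 = 27.8): to a=0 gives 40 → profitable ✗; to a=5.6 gives 94 − 12.4×5.6 = 24.56 → no gain ✓.
5 of the 6 constraints hold; not an equilibrium.

5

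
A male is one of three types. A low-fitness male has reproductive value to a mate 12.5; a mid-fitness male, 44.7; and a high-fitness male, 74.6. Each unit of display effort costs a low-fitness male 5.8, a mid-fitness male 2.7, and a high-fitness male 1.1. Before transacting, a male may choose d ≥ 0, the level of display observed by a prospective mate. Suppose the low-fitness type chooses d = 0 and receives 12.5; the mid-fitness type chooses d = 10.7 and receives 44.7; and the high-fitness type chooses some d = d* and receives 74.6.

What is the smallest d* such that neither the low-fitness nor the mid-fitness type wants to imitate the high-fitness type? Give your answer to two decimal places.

Mid-fitness type (on-path payoff 44.7 − 2.7×10.7 = 15.81) won't mimic when 15.81 ≥ 74.6 − 2.7·d*, i.e. d* ≥ 21.77.
Low-fitness type (on-path payoff 12.5) won't mimic when 12.5 ≥ 74.6 − 5.8·d*, i.e. d* ≥ 10.71.
Both must hold, so d* = max(10.71, 21.77) = 21.77. The mid-fitness type's constraint binds.

21.77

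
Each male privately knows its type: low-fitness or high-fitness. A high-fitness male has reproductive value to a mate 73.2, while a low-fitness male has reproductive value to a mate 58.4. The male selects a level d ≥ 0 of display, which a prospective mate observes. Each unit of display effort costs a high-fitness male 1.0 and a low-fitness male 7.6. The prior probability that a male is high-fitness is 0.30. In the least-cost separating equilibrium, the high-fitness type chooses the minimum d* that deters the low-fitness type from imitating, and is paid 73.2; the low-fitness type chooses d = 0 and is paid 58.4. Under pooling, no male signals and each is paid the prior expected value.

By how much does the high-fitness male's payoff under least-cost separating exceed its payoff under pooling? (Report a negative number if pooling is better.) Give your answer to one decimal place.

8.4

Least-cost separating signal: d* solves 58.4 = 73.2 − 7.6·d*, so d* = (73.2 − 58.4)/7.6 ≈ 1.9474.
High-fitness type's separating payoff: 73.2 − 1.0 × d* = 73.2 − 1.0 × (73.2 − 58.4)/7.6 = 73.2 − 14.8/7.6 ≈ 71.253.
Pooling payoff: 0.30 × 73.2 + 0.70 × 58.4 = 62.84.
Difference: 71.253 − 62.84 = 8.413, i.e. 8.4 to one decimal place.
The high-fitness type prefers to separate.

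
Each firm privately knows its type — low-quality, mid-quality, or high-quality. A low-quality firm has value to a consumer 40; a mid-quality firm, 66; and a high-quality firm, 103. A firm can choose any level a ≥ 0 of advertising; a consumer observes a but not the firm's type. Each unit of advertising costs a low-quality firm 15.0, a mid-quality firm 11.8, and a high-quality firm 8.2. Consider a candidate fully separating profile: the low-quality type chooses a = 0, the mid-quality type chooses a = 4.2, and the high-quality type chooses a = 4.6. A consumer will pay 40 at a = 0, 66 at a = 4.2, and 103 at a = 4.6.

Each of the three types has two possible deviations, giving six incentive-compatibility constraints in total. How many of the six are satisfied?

4

Mid-quality (own payoff 66 − 11.8×4.2 = 16.44): to a=0 gives 40 → profitable ✗; to a=4.6 gives 103 − 11.8×4.6 = 48.72 → profitable ✗.
High-quality (own payoff 103 − 8.2×4.6 = 65.28): to a=0 gives 40 → no gain ✓; to a=4.2 gives 66 − 8.2×4.2 = 31.56 → no gain ✓.
Low-quality (own payoff 40): to a=4.2 gives 66 − 15.0×4.2 = 3 → no gain ✓; to a=4.6 gives 103 − 15.0×4.6 = 34 → no gain ✓.
4 of the 6 constraints hold; not an equilibrium.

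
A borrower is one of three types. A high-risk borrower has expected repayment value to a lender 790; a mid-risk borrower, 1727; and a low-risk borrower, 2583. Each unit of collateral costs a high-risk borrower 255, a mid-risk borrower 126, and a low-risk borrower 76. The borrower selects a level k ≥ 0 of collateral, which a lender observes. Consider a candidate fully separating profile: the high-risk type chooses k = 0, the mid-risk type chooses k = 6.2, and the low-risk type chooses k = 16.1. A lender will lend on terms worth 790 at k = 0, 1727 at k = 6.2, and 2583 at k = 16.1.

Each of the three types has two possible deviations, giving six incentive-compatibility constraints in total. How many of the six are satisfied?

6

Mid-risk (own payoff 1727 − 126×6.2 = 945.8): to k=0 gives 790 → no gain ✓; to k=16.1 gives 2583 − 126×16.1 = 554.4 → no gain ✓.
High-risk (own payoff 790): to k=6.2 gives 1727 − 255×6.2 = 146 → no gain ✓; to k=16.1 gives 2583 − 255×16.1 = -1522.5 → no gain ✓.
Low-risk (own payoff 2583 − 76×16.1 = 1359.4): to k=0 gives 790 → no gain ✓; to k=6.2 gives 1727 − 76×6.2 = 1255.8 → no gain ✓.
6 of the 6 constraints hold; this profile is a separating equilibrium.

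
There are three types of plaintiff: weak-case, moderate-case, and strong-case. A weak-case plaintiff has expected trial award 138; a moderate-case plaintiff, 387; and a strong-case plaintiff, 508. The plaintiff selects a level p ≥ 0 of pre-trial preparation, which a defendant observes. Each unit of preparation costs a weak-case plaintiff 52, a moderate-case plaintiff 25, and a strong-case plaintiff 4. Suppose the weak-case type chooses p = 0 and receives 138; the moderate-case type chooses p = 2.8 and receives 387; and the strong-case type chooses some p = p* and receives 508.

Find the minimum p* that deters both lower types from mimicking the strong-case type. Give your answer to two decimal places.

Weak-case type (on-path payoff 138) won't mimic when 138 ≥ 508 − 52·p*, i.e. p* ≥ 7.12.
Moderate-case type (on-path payoff 387 − 25×2.8 = 317) won't mimic when 317 ≥ 508 − 25·p*, i.e. p* ≥ 7.64.
Both must hold, so p* = max(7.12, 7.64) = 7.64. The moderate-case type's constraint binds.

7.64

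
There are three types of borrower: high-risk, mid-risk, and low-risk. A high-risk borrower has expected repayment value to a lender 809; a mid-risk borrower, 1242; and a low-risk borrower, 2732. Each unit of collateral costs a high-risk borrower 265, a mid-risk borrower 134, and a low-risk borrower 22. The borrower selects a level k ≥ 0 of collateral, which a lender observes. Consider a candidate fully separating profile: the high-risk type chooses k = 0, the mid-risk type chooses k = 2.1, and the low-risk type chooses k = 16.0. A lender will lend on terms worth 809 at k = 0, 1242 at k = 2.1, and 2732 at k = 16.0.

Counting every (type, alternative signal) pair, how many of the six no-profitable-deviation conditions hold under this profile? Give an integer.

High-risk (own payoff 809): to k=2.1 gives 1242 − 265×2.1 = 685.5 → no gain ✓; to k=16.0 gives 2732 − 265×16.0 = -1508 → no gain ✓.
Low-risk (own payoff 2732 − 22×16.0 = 2380): to k=0 gives 809 → no gain ✓; to k=2.1 gives 1242 − 22×2.1 = 1195.8 → no gain ✓.
Mid-risk (own payoff 1242 − 134×2.1 = 960.6): to k=0 gives 809 → no gain ✓; to k=16.0 gives 2732 − 134×16.0 = 588 → no gain ✓.
6 of the 6 constraints hold; this profile is a separating equilibrium.

6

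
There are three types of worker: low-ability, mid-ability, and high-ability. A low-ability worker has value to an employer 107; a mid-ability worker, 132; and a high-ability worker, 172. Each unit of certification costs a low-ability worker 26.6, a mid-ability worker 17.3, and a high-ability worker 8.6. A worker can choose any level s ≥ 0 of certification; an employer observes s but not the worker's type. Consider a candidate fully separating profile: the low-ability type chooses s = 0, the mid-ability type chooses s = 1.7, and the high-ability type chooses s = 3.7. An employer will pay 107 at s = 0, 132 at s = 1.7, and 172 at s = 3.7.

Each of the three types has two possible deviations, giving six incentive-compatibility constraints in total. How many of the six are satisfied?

Low-ability (own payoff 107): to s=1.7 gives 132 − 26.6×1.7 = 86.78 → no gain ✓; to s=3.7 gives 172 − 26.6×3.7 = 73.58 → no gain ✓.
Mid-ability (own payoff 132 − 17.3×1.7 = 102.59): to s=0 gives 107 → profitable ✗; to s=3.7 gives 172 − 17.3×3.7 = 107.99 → profitable ✗.
High-ability (own payoff 172 − 8.6×3.7 = 140.18): to s=0 gives 107 → no gain ✓; to s=1.7 gives 132 − 8.6×1.7 = 117.38 → no gain ✓.
4 of the 6 constraints hold; not an equilibrium.

4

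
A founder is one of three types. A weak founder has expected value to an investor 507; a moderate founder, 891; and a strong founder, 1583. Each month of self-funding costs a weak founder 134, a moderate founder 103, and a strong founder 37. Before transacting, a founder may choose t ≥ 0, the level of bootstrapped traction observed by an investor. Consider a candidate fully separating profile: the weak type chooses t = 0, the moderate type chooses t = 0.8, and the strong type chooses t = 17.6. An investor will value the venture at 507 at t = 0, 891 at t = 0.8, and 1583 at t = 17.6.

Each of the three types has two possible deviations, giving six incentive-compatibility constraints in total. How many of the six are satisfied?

Weak (own payoff 507): to t=0.8 gives 891 − 134×0.8 = 783.8 → profitable ✗; to t=17.6 gives 1583 − 134×17.6 = -775.4 → no gain ✓.
Strong (own payoff 1583 − 37×17.6 = 931.8): to t=0 gives 507 → no gain ✓; to t=0.8 gives 891 − 37×0.8 = 861.4 → no gain ✓.
Moderate (own payoff 891 − 103×0.8 = 808.6): to t=0 gives 507 → no gain ✓; to t=17.6 gives 1583 − 103×17.6 = -229.8 → no gain ✓.
5 of the 6 constraints hold; not an equilibrium.

5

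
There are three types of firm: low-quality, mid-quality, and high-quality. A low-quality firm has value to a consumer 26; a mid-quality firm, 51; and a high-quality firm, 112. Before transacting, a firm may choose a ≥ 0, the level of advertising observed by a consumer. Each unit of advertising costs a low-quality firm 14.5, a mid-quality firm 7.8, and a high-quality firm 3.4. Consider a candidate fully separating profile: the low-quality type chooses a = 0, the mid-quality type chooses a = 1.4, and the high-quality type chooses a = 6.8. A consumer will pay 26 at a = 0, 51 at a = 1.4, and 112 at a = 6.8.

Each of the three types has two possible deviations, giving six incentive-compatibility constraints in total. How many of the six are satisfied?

4

Mid-quality (own payoff 51 − 7.8×1.4 = 40.08): to a=0 gives 26 → no gain ✓; to a=6.8 gives 112 − 7.8×6.8 = 58.96 → profitable ✗.
High-quality (own payoff 112 − 3.4×6.8 = 88.88): to a=0 gives 26 → no gain ✓; to a=1.4 gives 51 − 3.4×1.4 = 46.24 → no gain ✓.
Low-quality (own payoff 26): to a=1.4 gives 51 − 14.5×1.4 = 30.7 → profitable ✗; to a=6.8 gives 112 − 14.5×6.8 = 13.4 → no gain ✓.
4 of the 6 constraints hold; not an equilibrium.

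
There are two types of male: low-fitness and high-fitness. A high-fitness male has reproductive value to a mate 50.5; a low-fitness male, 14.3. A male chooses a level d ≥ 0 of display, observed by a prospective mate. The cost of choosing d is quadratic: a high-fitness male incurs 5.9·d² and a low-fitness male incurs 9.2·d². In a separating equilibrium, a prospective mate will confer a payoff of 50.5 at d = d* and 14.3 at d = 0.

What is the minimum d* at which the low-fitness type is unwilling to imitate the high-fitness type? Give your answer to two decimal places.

The low-fitness type at d = 0 receives 14.3; imitating at d* yields 50.5 − 9.2·d*².
Indifference: 14.3 = 50.5 − 9.2·d*², so d*² = (50.5 − 14.3) / 9.2 ≈ 3.9348.
d* = √3.9348 ≈ 1.98.

1.98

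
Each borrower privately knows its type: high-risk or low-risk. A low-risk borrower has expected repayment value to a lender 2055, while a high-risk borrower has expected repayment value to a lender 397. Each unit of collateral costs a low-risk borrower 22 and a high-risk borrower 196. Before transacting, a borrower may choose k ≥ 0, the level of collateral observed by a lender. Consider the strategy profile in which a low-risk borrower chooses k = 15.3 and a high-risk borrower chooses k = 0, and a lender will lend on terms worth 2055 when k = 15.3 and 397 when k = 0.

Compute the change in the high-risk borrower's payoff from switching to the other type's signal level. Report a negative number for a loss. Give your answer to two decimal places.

-1340.80

Playing k = 0 the high-risk borrower receives 397.
Deviating to k = 15.3 brings payment 2055 at cost 196 × 15.3 = 2998.8, netting -943.8.
Gain from deviating: -943.8 − 397 = -1340.80.
The gain is negative, so the high-risk type's incentive-compatibility constraint is satisfied.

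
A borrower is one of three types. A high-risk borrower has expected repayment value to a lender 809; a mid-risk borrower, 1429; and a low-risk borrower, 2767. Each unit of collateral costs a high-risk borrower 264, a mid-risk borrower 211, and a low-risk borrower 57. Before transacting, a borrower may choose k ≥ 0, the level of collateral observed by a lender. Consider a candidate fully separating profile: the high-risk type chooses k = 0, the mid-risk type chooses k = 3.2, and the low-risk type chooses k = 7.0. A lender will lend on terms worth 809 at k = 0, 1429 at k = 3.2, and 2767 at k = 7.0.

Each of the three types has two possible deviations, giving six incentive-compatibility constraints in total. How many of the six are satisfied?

3

Low-risk (own payoff 2767 − 57×7.0 = 2368): to k=0 gives 809 → no gain ✓; to k=3.2 gives 1429 − 57×3.2 = 1246.6 → no gain ✓.
High-risk (own payoff 809): to k=3.2 gives 1429 − 264×3.2 = 584.2 → no gain ✓; to k=7.0 gives 2767 − 264×7.0 = 919 → profitable ✗.
Mid-risk (own payoff 1429 − 211×3.2 = 753.8): to k=0 gives 809 → profitable ✗; to k=7.0 gives 2767 − 211×7.0 = 1290 → profitable ✗.
3 of the 6 constraints hold; not an equilibrium.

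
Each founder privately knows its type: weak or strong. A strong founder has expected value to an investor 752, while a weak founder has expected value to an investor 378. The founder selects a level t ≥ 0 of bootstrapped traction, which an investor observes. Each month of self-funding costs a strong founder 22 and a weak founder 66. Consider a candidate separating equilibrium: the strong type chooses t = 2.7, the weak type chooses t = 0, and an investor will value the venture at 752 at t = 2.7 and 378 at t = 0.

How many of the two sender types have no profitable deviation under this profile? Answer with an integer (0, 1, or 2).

1

Strong type: signal → 752 − 22 × 2.7 = 692.6; deviate to 0 → 378. IC holds (692.6 ≥ 378).
Weak type: stay at 0 → 378; mimic → 752 − 66 × 2.7 = 573.8. IC fails (378 < 573.8).
1 of 2 constraints hold, so this profile is not an equilibrium.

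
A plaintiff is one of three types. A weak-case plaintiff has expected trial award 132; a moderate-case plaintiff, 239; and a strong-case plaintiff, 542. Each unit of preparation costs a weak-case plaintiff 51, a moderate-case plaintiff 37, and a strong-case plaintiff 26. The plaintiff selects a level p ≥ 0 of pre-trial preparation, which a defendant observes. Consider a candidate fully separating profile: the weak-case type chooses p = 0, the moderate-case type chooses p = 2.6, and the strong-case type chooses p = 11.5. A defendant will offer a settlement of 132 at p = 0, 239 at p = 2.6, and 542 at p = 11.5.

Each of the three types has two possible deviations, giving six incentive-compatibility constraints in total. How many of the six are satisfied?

Weak-case (own payoff 132): to p=2.6 gives 239 − 51×2.6 = 106.4 → no gain ✓; to p=11.5 gives 542 − 51×11.5 = -44.5 → no gain ✓.
Strong-case (own payoff 542 − 26×11.5 = 243): to p=0 gives 132 → no gain ✓; to p=2.6 gives 239 − 26×2.6 = 171.4 → no gain ✓.
Moderate-case (own payoff 239 − 37×2.6 = 142.8): to p=0 gives 132 → no gain ✓; to p=11.5 gives 542 − 37×11.5 = 116.5 → no gain ✓.
6 of the 6 constraints hold; this profile is a separating equilibrium.

6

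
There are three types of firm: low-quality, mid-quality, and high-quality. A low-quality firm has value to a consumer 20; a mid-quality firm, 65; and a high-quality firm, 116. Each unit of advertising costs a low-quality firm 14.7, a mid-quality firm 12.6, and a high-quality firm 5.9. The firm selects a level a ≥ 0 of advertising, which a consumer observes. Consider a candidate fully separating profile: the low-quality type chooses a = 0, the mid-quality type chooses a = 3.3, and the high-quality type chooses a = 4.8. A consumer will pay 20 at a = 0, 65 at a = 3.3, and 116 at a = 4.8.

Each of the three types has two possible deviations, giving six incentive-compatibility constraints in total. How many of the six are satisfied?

4

Low-quality (own payoff 20): to a=3.3 gives 65 − 14.7×3.3 = 16.49 → no gain ✓; to a=4.8 gives 116 − 14.7×4.8 = 45.44 → profitable ✗.
High-quality (own payoff 116 − 5.9×4.8 = 87.68): to a=0 gives 20 → no gain ✓; to a=3.3 gives 65 − 5.9×3.3 = 45.53 → no gain ✓.
Mid-quality (own payoff 65 − 12.6×3.3 = 23.42): to a=0 gives 20 → no gain ✓; to a=4.8 gives 116 − 12.6×4.8 = 55.52 → profitable ✗.
4 of the 6 constraints hold; not an equilibrium.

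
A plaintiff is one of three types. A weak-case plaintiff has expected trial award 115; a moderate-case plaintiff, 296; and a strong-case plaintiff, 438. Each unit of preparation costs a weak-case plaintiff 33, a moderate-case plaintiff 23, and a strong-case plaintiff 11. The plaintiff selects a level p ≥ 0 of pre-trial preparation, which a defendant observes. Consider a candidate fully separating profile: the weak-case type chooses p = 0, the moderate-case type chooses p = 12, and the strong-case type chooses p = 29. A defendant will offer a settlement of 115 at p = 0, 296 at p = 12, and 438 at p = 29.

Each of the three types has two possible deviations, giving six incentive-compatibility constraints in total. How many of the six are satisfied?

Strong-case (own payoff 438 − 11×29 = 119): to p=0 gives 115 → no gain ✓; to p=12 gives 296 − 11×12 = 164 → profitable ✗.
Weak-case (own payoff 115): to p=12 gives 296 − 33×12 = -100 → no gain ✓; to p=29 gives 438 − 33×29 = -519 → no gain ✓.
Moderate-case (own payoff 296 − 23×12 = 20): to p=0 gives 115 → profitable ✗; to p=29 gives 438 − 23×29 = -229 → no gain ✓.
4 of the 6 constraints hold; not an equilibrium.

4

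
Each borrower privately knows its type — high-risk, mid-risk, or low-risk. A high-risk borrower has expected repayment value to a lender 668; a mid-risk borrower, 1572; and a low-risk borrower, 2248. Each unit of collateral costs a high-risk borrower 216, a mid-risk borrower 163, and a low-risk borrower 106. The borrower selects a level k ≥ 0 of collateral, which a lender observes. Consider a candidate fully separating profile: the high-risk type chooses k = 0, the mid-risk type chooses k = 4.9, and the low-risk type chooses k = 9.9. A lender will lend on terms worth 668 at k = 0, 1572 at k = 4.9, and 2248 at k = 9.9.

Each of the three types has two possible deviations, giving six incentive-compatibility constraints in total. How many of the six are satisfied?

6

Low-risk (own payoff 2248 − 106×9.9 = 1198.6): to k=0 gives 668 → no gain ✓; to k=4.9 gives 1572 − 106×4.9 = 1052.6 → no gain ✓.
High-risk (own payoff 668): to k=4.9 gives 1572 − 216×4.9 = 513.6 → no gain ✓; to k=9.9 gives 2248 − 216×9.9 = 109.6 → no gain ✓.
Mid-risk (own payoff 1572 − 163×4.9 = 773.3): to k=0 gives 668 → no gain ✓; to k=9.9 gives 2248 − 163×9.9 = 634.3 → no gain ✓.
6 of the 6 constraints hold; this profile is a separating equilibrium.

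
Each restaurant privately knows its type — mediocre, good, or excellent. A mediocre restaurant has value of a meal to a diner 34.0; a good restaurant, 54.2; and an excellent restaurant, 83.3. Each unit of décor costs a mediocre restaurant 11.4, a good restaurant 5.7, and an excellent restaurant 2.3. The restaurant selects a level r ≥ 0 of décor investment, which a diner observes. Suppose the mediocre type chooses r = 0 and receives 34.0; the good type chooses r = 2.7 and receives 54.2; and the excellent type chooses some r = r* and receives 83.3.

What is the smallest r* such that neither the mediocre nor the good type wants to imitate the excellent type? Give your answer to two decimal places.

7.81

Mediocre type (on-path payoff 34.0) won't mimic when 34.0 ≥ 83.3 − 11.4·r*, i.e. r* ≥ 4.32.
Good type (on-path payoff 54.2 − 5.7×2.7 = 38.81) won't mimic when 38.81 ≥ 83.3 − 5.7·r*, i.e. r* ≥ 7.81.
Both must hold, so r* = max(4.32, 7.81) = 7.81. The good type's constraint binds.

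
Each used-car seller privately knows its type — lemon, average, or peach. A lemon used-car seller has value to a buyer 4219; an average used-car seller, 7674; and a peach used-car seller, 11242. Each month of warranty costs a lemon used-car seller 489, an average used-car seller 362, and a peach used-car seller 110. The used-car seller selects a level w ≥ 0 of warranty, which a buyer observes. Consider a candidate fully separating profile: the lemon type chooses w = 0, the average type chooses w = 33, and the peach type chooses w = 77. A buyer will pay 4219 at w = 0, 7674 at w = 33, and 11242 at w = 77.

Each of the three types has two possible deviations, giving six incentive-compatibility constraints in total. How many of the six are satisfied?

3

Peach (own payoff 11242 − 110×77 = 2772): to w=0 gives 4219 → profitable ✗; to w=33 gives 7674 − 110×33 = 4044 → profitable ✗.
Average (own payoff 7674 − 362×33 = -4272): to w=0 gives 4219 → profitable ✗; to w=77 gives 11242 − 362×77 = -16632 → no gain ✓.
Lemon (own payoff 4219): to w=33 gives 7674 − 489×33 = -8463 → no gain ✓; to w=77 gives 11242 − 489×77 = -26411 → no gain ✓.
3 of the 6 constraints hold; not an equilibrium.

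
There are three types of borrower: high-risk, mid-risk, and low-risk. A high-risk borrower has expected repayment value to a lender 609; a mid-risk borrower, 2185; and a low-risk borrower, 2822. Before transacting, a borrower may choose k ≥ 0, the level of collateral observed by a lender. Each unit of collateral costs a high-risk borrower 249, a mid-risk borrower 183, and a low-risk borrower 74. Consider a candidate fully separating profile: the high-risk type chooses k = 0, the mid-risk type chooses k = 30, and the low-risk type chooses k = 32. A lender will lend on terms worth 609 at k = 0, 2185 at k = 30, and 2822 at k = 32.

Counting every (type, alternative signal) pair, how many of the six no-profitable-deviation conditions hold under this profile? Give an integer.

High-risk (own payoff 609): to k=30 gives 2185 − 249×30 = -5285 → no gain ✓; to k=32 gives 2822 − 249×32 = -5146 → no gain ✓.
Low-risk (own payoff 2822 − 74×32 = 454): to k=0 gives 609 → profitable ✗; to k=30 gives 2185 − 74×30 = -35 → no gain ✓.
Mid-risk (own payoff 2185 − 183×30 = -3305): to k=0 gives 609 → profitable ✗; to k=32 gives 2822 − 183×32 = -3034 → profitable ✗.
3 of the 6 constraints hold; not an equilibrium.

3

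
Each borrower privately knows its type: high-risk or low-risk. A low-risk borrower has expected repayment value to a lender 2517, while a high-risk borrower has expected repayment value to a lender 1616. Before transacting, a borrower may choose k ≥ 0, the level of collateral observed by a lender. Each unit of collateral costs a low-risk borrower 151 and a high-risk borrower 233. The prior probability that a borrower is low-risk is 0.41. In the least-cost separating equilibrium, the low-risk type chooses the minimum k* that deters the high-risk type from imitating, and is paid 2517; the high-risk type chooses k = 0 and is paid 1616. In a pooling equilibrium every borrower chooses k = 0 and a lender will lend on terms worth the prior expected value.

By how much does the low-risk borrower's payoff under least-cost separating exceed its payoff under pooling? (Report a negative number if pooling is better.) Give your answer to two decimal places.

-52.32

Least-cost separating signal: k* solves 1616 = 2517 − 233·k*, so k* = (2517 − 1616)/233 ≈ 3.8670.
Low-risk type's separating payoff: 2517 − 151 × k* = 2517 − 151 × (2517 − 1616)/233 = 2517 − 136051/233 ≈ 1933.0901.
Pooling payoff: 0.41 × 2517 + 0.59 × 1616 = 1985.41.
Difference: 1933.0901 − 1985.41 = -52.3199, i.e. -52.32 to two decimal places.
The low-risk type would prefer the pooling outcome.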